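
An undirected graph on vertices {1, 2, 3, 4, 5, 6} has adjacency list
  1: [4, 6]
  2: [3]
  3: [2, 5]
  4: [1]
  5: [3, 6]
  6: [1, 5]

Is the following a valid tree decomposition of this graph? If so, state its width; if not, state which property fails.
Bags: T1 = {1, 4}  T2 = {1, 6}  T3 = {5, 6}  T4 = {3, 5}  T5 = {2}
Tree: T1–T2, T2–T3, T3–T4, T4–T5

A tree decomposition must satisfy three properties: every vertex lies in some bag; for every edge, both endpoints lie together in some bag; and for every vertex, the bags containing it form a connected subtree. Here edge (3,2) lies in no bag, so the decomposition is invalid.

No — edge (3,2) lies in no bag.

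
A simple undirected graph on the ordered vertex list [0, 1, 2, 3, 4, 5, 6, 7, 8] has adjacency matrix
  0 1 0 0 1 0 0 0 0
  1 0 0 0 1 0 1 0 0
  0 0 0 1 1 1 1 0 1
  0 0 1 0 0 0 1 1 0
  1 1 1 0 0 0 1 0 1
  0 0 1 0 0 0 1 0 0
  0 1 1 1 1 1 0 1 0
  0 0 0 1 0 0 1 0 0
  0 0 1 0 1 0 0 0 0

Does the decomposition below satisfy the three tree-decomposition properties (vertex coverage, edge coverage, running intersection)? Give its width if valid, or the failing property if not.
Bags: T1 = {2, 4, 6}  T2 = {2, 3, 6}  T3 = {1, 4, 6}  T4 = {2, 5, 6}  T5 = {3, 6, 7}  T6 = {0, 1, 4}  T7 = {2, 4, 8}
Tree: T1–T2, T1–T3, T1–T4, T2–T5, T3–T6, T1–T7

Checking the three conditions: (i) the bags cover all of {0, 1, 2, 3, 4, 5, 6, 7, 8}; (ii) for each edge, some bag contains both endpoints; (iii) the bags containing any fixed vertex form a subtree. All hold, so the decomposition is valid with width 3 − 1 = 2.

Yes; width 2.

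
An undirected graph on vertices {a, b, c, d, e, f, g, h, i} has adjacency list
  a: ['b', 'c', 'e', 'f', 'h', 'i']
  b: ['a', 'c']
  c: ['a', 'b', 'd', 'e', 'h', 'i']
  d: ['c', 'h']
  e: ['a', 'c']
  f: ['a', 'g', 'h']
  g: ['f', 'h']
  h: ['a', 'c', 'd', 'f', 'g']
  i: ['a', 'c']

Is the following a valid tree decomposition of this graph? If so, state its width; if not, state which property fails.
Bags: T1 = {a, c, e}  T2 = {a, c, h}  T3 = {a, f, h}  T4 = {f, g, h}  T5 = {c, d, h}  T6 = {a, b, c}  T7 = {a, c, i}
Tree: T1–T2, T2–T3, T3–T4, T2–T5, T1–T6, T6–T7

Vertex coverage: the bags together contain {a, b, c, d, e, f, g, h, i}, the full vertex set. Edge coverage: each edge of G has both endpoints in at least one bag. Running intersection: for every vertex, the bags containing it form a connected subtree. All three properties hold, so this is a valid tree decomposition of width max|bag| − 1 = 2, and hence tw(G) ≤ 2.

Yes; width 2.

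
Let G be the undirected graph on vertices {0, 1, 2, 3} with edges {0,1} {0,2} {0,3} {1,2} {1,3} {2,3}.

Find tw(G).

3

A width-3 tree decomposition is:
Bags: B1 = {0, 1, 2, 3}
Tree: (single bag)
With just one bag of size 4, the width is 4 − 1 = 3, so tw(G) ≤ 3. On the other hand G contains the 4-clique {0, 1, 2, 3}. A clique must lie in a single bag of any decomposition, so no decomposition can have width below 3. Combining the bounds, tw(G) = 3.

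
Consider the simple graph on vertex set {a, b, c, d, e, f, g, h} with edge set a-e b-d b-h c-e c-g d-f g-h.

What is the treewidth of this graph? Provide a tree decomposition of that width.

Every bag has size at most 2, so the width is 2 − 1 = 1 and tw(G) ≤ 1. G has an edge, so its treewidth is at least 1. Hence tw(G) = 1 exactly.

Treewidth 1.
One such decomposition:
Bags: B1 = {a, e}  B2 = {c, e}  B3 = {c, g}  B4 = {g, h}  B5 = {b, h}  B6 = {b, d}  B7 = {d, f}
Tree: B1–B2, B2–B3, B3–B4, B4–B5, B5–B6, B6–B7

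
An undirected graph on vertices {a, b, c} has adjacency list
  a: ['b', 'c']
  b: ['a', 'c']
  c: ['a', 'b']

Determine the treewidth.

A width-2 tree decomposition is:
Bags: B1 = {a, b, c}
Tree: (single bag)
A single bag containing all 3 vertices is trivially a valid decomposition of width 2. On the other hand G contains the 3-clique {a, b, c}. A clique must lie in a single bag of any decomposition, so no decomposition can have width below 2. The upper and lower bounds meet at 2, so that is the treewidth.

2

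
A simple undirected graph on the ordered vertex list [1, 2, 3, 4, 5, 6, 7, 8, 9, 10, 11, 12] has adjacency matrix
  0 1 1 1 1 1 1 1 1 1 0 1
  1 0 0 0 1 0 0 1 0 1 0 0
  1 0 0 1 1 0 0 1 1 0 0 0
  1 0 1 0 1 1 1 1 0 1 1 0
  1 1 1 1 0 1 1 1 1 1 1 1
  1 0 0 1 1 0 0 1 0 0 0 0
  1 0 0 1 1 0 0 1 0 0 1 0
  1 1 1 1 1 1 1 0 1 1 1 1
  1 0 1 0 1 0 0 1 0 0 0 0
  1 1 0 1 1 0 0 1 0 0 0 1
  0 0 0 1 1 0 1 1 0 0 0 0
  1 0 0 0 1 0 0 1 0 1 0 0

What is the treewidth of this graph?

A width-4 tree decomposition is:
Bags: B1 = {1, 3, 4, 5, 8}  B2 = {1, 4, 5, 7, 8}  B3 = {4, 5, 7, 8, 11}  B4 = {1, 4, 5, 8, 10}  B5 = {1, 4, 5, 6, 8}  B6 = {1, 5, 8, 10, 12}  B7 = {1, 2, 5, 8, 10}  B8 = {1, 3, 5, 8, 9}
Tree: B1–B2, B2–B3, B2–B4, B2–B5, B4–B6, B4–B7, B1–B8
Every bag has size at most 5, so the width is 5 − 1 = 4 and tw(G) ≤ 4. Conversely, {1, 3, 5, 8, 9} is a clique of size 5, and the vertices of any clique must share a bag in every tree decomposition; so some bag has ≥ 5 vertices and tw(G) ≥ 4. Therefore the treewidth is 4.

4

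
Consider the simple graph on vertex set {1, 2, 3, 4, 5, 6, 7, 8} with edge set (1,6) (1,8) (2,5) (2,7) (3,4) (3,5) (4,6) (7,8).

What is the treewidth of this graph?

A width-2 tree decomposition is:
Bags: B1 = {3, 4, 6}  B2 = {1, 3, 6}  B3 = {1, 3, 8}  B4 = {3, 7, 8}  B5 = {2, 3, 7}  B6 = {2, 3, 5}
Tree: B1–B2, B2–B3, B3–B4, B4–B5, B5–B6
Each bag holds 3 vertices, so the decomposition has width 2, which upper-bounds the treewidth. The edges 3–4–6–1–8–7–2–5–3 form a cycle, so G is not a tree and its treewidth is at least 2. The upper and lower bounds meet at 2, so that is the treewidth.

2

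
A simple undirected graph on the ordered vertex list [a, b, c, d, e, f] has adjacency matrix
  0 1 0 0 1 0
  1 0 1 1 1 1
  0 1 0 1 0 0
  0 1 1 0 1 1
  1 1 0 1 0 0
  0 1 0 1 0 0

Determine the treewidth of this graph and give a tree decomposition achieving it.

Every bag has size at most 3, so the width is 3 − 1 = 2 and tw(G) ≤ 2. For the lower bound, the 3 vertices {b, d, e} are pairwise adjacent, and any tree decomposition puts a clique entirely inside one bag — forcing width ≥ 2. Combining the bounds, tw(G) = 2.

Treewidth 2.
One optimal decomposition is:
Bags: B1 = {b, d, e}  B2 = {b, c, d}  B3 = {a, b, e}  B4 = {b, d, f}
Tree: B1–B2, B1–B3, B1–B4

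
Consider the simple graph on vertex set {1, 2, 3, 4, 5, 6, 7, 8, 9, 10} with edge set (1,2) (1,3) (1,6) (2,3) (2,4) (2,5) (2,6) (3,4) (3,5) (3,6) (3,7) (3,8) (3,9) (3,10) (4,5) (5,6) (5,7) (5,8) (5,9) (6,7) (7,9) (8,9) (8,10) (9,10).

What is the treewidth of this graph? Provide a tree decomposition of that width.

Treewidth 3.
Bags: B1 = {3, 5, 6, 7}  B2 = {2, 3, 5, 6}  B3 = {1, 2, 3, 6}  B4 = {3, 5, 7, 9}  B5 = {2, 3, 4, 5}  B6 = {3, 5, 8, 9}  B7 = {3, 8, 9, 10}
Tree: B1–B2, B2–B3, B1–B4, B2–B5, B4–B6, B6–B7

The largest bag has 4 vertices, giving width 3; this decomposition certifies tw(G) ≤ 3. For the lower bound, the 4 vertices {1, 2, 3, 6} are pairwise adjacent, and any tree decomposition puts a clique entirely inside one bag — forcing width ≥ 3. The upper and lower bounds meet at 3, so that is the treewidth.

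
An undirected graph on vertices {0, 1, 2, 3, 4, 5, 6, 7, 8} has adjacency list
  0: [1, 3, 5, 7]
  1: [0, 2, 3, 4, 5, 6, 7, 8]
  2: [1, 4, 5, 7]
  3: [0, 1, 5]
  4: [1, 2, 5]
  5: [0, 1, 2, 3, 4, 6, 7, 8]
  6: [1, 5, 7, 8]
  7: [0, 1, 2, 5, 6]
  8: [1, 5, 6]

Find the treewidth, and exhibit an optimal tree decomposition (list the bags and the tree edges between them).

The largest bag has 4 vertices, giving width 3; this decomposition certifies tw(G) ≤ 3. Conversely, {1, 5, 6, 8} is a clique of size 4, and the vertices of any clique must share a bag in every tree decomposition; so some bag has ≥ 4 vertices and tw(G) ≥ 3. Therefore the treewidth is 3.

Treewidth 3.
One optimal decomposition is:
Bags: B1 = {1, 5, 6, 8}  B2 = {1, 5, 6, 7}  B3 = {1, 2, 5, 7}  B4 = {0, 1, 5, 7}  B5 = {0, 1, 3, 5}  B6 = {1, 2, 4, 5}
Tree: B1–B2, B2–B3, B2–B4, B4–B5, B3–B6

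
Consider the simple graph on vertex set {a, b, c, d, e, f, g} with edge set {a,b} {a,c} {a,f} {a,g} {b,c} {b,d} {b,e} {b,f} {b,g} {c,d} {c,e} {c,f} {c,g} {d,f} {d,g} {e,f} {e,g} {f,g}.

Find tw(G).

A width-4 tree decomposition is:
Bags: B1 = {b, c, e, f, g}  B2 = {a, b, c, f, g}  B3 = {b, c, d, f, g}
Tree: B1–B2, B1–B3
Every bag has size at most 5, so the width is 5 − 1 = 4 and tw(G) ≤ 4. For the lower bound, the 5 vertices {b, c, d, f, g} are pairwise adjacent, and any tree decomposition puts a clique entirely inside one bag — forcing width ≥ 4. Therefore the treewidth is 4.

4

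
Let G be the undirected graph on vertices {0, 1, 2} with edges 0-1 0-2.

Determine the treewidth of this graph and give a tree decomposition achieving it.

Treewidth 1.
One optimal decomposition is:
Bags: B1 = {0, 1}  B2 = {0, 2}
Tree: B1–B2

Every bag has size at most 2, so the width is 2 − 1 = 1 and tw(G) ≤ 1. Since G has at least one edge (e.g. 1–0), it is not an edgeless graph, so tw(G) ≥ 1. Combining the bounds, tw(G) = 1.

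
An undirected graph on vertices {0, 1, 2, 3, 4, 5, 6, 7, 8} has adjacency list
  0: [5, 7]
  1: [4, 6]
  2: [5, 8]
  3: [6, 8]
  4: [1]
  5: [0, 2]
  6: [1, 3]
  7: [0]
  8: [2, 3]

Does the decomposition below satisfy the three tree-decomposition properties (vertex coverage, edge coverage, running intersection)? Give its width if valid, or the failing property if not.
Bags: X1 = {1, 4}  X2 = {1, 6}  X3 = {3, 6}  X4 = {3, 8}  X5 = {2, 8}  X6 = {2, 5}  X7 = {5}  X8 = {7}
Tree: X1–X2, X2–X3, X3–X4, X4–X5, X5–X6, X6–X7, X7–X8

A tree decomposition must satisfy three properties: every vertex lies in some bag; for every edge, both endpoints lie together in some bag; and for every vertex, the bags containing it form a connected subtree. Here vertex 0 appears in no bag, so the decomposition is invalid.

No — vertex 0 appears in no bag.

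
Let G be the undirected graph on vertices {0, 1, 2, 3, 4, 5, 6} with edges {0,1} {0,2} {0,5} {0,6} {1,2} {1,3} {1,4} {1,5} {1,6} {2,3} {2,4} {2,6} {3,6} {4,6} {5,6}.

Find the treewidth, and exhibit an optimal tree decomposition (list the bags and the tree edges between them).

Each bag holds 4 vertices, so the decomposition has width 3, which upper-bounds the treewidth. Conversely, {0, 1, 2, 6} is a clique of size 4, and the vertices of any clique must share a bag in every tree decomposition; so some bag has ≥ 4 vertices and tw(G) ≥ 3. The upper and lower bounds meet at 3, so that is the treewidth.

Treewidth 3.
Bags: B1 = {0, 1, 2, 6}  B2 = {1, 2, 3, 6}  B3 = {1, 2, 4, 6}  B4 = {0, 1, 5, 6}
Tree: B1–B2, B1–B3, B1–B4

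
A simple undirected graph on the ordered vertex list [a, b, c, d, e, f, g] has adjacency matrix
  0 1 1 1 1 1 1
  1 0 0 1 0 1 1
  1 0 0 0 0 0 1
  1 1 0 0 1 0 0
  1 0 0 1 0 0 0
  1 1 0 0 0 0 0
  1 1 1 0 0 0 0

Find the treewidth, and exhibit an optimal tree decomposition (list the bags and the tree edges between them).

The largest bag has 3 vertices, giving width 2; this decomposition certifies tw(G) ≤ 2. For the lower bound, the 3 vertices {a, d, e} are pairwise adjacent, and any tree decomposition puts a clique entirely inside one bag — forcing width ≥ 2. The upper and lower bounds meet at 2, so that is the treewidth.

Treewidth 2.
One optimal decomposition is:
Bags: B1 = {a, b, f}  B2 = {a, b, d}  B3 = {a, b, g}  B4 = {a, c, g}  B5 = {a, d, e}
Tree: B1–B2, B2–B3, B3–B4, B2–B5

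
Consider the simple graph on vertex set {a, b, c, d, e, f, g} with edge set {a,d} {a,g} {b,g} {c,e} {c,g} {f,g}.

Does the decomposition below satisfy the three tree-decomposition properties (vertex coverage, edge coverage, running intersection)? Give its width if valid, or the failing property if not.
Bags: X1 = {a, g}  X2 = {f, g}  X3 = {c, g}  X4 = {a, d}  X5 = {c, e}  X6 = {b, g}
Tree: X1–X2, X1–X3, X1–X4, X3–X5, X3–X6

Checking the three conditions: (i) the bags cover all of {a, b, c, d, e, f, g}; (ii) for each edge, some bag contains both endpoints; (iii) the bags containing any fixed vertex form a subtree. All hold, so the decomposition is valid with width 2 − 1 = 1.

Yes; width 1.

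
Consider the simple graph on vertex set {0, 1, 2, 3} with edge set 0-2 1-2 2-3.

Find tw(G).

1

A width-1 tree decomposition is:
Bags: B1 = {0, 2}  B2 = {2, 3}  B3 = {1, 2}
Tree: B1–B2, B1–B3
Each bag holds 2 vertices, so the decomposition has width 1, which upper-bounds the treewidth. Any graph with an edge has treewidth ≥ 1, and G has the edge 2–0. The upper and lower bounds meet at 1, so that is the treewidth.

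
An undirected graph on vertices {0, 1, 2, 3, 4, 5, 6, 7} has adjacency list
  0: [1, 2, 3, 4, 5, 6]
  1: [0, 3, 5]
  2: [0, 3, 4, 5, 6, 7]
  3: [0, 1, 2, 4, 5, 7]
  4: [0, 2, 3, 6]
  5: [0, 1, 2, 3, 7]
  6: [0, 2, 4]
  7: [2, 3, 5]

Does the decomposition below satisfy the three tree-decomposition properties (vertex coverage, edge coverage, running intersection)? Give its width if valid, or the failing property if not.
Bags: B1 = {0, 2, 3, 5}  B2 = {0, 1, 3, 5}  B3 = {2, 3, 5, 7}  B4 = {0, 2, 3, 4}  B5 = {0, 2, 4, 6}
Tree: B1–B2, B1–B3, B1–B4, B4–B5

Yes; width 3.

Vertex coverage: the bags together contain {0, 1, 2, 3, 4, 5, 6, 7}, the full vertex set. Edge coverage: each edge of G has both endpoints in at least one bag. Running intersection: for every vertex, the bags containing it form a connected subtree. All three properties hold, so this is a valid tree decomposition of width max|bag| − 1 = 3, and hence tw(G) ≤ 3.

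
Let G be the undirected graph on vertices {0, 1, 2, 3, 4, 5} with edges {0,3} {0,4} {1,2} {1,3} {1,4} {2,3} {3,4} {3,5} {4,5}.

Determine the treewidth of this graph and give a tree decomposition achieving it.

Treewidth 2.
One such decomposition:
Bags: B1 = {1, 3, 4}  B2 = {0, 3, 4}  B3 = {3, 4, 5}  B4 = {1, 2, 3}
Tree: B1–B2, B1–B3, B1–B4

The largest bag has 3 vertices, giving width 2; this decomposition certifies tw(G) ≤ 2. For the lower bound, the 3 vertices {1, 2, 3} are pairwise adjacent, and any tree decomposition puts a clique entirely inside one bag — forcing width ≥ 2. Therefore the treewidth is 2.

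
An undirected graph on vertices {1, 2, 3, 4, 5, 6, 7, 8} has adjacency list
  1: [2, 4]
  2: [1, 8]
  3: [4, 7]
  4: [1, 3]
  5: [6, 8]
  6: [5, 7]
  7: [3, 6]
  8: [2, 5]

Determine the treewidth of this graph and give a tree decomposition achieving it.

Treewidth 2.
One optimal decomposition is:
Bags: B1 = {3, 4, 7}  B2 = {1, 4, 7}  B3 = {1, 2, 7}  B4 = {2, 7, 8}  B5 = {5, 7, 8}  B6 = {5, 6, 7}
Tree: B1–B2, B2–B3, B3–B4, B4–B5, B5–B6

The largest bag has 3 vertices, giving width 2; this decomposition certifies tw(G) ≤ 2. The edges 7–3–4–1–2–8–5–6–7 form a cycle, so G is not a tree and its treewidth is at least 2. The upper and lower bounds meet at 2, so that is the treewidth.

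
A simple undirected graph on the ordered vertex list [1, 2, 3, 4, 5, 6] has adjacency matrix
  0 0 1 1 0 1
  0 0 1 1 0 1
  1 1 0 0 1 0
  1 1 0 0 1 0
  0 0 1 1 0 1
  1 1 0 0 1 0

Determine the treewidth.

3

A width-3 tree decomposition is:
Bags: B1 = {1, 2, 3, 5}  B2 = {1, 2, 4, 5}  B3 = {1, 2, 5, 6}
Tree: B1–B2, B2–B3
Every bag has size at most 4, so the width is 4 − 1 = 3 and tw(G) ≤ 3. For the lower bound: the 4 vertex sets {3,5}, {1,4}, {2}, {6} are disjoint, each induces a connected subgraph, and every pair is joined by at least one edge of G. Contracting each set to a single vertex therefore yields K_{4} as a minor, and since treewidth is minor-monotone, tw(G) ≥ tw(K_{4}) = 3. Therefore the treewidth is 3.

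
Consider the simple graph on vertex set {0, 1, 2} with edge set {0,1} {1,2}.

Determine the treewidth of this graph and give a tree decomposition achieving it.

Treewidth 1.
Bags: B1 = {1, 2}  B2 = {0, 1}
Tree: B1–B2

The largest bag has 2 vertices, giving width 1; this decomposition certifies tw(G) ≤ 1. Since G has at least one edge (e.g. 2–1), it is not an edgeless graph, so tw(G) ≥ 1. Combining the bounds, tw(G) = 1.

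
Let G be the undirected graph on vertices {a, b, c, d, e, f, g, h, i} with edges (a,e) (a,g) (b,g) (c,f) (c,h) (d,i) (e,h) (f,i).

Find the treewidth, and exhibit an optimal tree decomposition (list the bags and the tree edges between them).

Treewidth 1.
One such decomposition:
Bags: B1 = {b, g}  B2 = {a, g}  B3 = {a, e}  B4 = {e, h}  B5 = {c, h}  B6 = {c, f}  B7 = {f, i}  B8 = {d, i}
Tree: B1–B2, B2–B3, B3–B4, B4–B5, B5–B6, B6–B7, B7–B8

The largest bag has 2 vertices, giving width 1; this decomposition certifies tw(G) ≤ 1. Since G has at least one edge (e.g. b–g), it is not an edgeless graph, so tw(G) ≥ 1. Therefore the treewidth is 1.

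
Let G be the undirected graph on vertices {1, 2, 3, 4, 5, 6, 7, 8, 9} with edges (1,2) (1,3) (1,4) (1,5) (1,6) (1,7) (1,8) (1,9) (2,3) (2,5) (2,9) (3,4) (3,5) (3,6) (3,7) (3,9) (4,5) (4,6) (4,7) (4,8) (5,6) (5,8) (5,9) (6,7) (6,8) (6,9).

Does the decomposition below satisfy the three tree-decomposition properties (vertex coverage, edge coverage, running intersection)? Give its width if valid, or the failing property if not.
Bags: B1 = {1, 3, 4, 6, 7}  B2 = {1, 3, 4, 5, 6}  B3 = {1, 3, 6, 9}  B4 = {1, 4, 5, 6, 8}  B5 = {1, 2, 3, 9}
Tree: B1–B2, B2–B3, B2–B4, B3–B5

A tree decomposition must satisfy three properties: every vertex lies in some bag; for every edge, both endpoints lie together in some bag; and for every vertex, the bags containing it form a connected subtree. Here edge (5,9) lies in no bag, so the decomposition is invalid.

No — edge (5,9) lies in no bag.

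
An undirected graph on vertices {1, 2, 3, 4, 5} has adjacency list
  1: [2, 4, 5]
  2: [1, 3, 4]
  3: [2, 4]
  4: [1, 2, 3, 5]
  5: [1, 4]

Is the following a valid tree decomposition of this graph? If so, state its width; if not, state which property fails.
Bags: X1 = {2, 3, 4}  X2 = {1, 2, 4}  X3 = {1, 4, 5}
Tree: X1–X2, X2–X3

Checking the three conditions: (i) the bags cover all of {1, 2, 3, 4, 5}; (ii) for each edge, some bag contains both endpoints; (iii) the bags containing any fixed vertex form a subtree. All hold, so the decomposition is valid with width 3 − 1 = 2.

Yes; width 2.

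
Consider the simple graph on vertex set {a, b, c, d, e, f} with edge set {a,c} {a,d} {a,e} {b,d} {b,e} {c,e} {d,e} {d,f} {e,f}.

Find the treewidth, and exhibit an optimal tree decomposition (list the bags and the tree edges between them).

Treewidth 2.
One optimal decomposition is:
Bags: B1 = {a, c, e}  B2 = {a, d, e}  B3 = {d, e, f}  B4 = {b, d, e}
Tree: B1–B2, B2–B3, B3–B4

The largest bag has 3 vertices, giving width 2; this decomposition certifies tw(G) ≤ 2. For the lower bound, the 3 vertices {a, d, e} are pairwise adjacent, and any tree decomposition puts a clique entirely inside one bag — forcing width ≥ 2. The upper and lower bounds meet at 2, so that is the treewidth.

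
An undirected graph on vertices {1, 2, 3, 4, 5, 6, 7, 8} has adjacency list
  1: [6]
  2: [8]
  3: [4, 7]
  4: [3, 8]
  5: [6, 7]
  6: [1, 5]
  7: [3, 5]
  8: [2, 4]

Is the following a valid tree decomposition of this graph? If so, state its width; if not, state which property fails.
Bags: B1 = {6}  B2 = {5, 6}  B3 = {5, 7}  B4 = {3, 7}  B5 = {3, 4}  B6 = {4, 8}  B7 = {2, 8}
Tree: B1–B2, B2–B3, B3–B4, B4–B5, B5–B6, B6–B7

A tree decomposition must satisfy three properties: every vertex lies in some bag; for every edge, both endpoints lie together in some bag; and for every vertex, the bags containing it form a connected subtree. Here vertex 1 appears in no bag, so the decomposition is invalid.

No — vertex 1 appears in no bag.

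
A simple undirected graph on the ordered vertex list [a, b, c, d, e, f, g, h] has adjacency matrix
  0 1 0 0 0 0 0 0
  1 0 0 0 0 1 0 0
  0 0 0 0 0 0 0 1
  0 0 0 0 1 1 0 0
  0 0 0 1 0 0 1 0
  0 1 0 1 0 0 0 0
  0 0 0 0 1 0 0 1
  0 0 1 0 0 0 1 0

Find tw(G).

A width-1 tree decomposition is:
Bags: B1 = {c, h}  B2 = {g, h}  B3 = {e, g}  B4 = {d, e}  B5 = {d, f}  B6 = {b, f}  B7 = {a, b}
Tree: B1–B2, B2–B3, B3–B4, B4–B5, B5–B6, B6–B7
The largest bag has 2 vertices, giving width 1; this decomposition certifies tw(G) ≤ 1. Any graph with an edge has treewidth ≥ 1, and G has the edge c–h. Combining the bounds, tw(G) = 1.

1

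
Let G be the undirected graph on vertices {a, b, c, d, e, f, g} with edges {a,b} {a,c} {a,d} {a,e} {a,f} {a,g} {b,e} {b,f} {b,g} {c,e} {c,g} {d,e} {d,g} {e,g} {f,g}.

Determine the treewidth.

3

A width-3 tree decomposition is:
Bags: B1 = {a, c, e, g}  B2 = {a, b, e, g}  B3 = {a, d, e, g}  B4 = {a, b, f, g}
Tree: B1–B2, B2–B3, B2–B4
Every bag has size at most 4, so the width is 4 − 1 = 3 and tw(G) ≤ 3. Conversely, {a, d, e, g} is a clique of size 4, and the vertices of any clique must share a bag in every tree decomposition; so some bag has ≥ 4 vertices and tw(G) ≥ 3. Hence tw(G) = 3 exactly.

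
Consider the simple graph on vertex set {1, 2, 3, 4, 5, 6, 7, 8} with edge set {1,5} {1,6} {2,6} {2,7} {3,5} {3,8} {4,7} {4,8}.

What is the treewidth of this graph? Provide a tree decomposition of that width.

Every bag has size at most 3, so the width is 3 − 1 = 2 and tw(G) ≤ 2. The edges 1–5–3–8–4–7–2–6–1 form a cycle, so G is not a tree and its treewidth is at least 2. Therefore the treewidth is 2.

Treewidth 2.
One optimal decomposition is:
Bags: B1 = {1, 3, 5}  B2 = {1, 3, 8}  B3 = {1, 4, 8}  B4 = {1, 4, 7}  B5 = {1, 2, 7}  B6 = {1, 2, 6}
Tree: B1–B2, B2–B3, B3–B4, B4–B5, B5–B6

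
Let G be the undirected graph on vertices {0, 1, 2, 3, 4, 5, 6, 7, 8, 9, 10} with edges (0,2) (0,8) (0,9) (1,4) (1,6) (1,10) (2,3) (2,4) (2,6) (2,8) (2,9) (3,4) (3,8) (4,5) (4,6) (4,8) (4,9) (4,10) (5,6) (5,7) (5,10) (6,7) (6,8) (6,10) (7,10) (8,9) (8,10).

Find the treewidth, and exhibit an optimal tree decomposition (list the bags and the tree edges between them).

Every bag has size at most 4, so the width is 4 − 1 = 3 and tw(G) ≤ 3. On the other hand G contains the 4-clique {0, 2, 8, 9}. A clique must lie in a single bag of any decomposition, so no decomposition can have width below 3. Hence tw(G) = 3 exactly.

Treewidth 3.
One such decomposition:
Bags: B1 = {2, 4, 6, 8}  B2 = {4, 6, 8, 10}  B3 = {1, 4, 6, 10}  B4 = {2, 4, 8, 9}  B5 = {4, 5, 6, 10}  B6 = {0, 2, 8, 9}  B7 = {5, 6, 7, 10}  B8 = {2, 3, 4, 8}
Tree: B1–B2, B2–B3, B1–B4, B3–B5, B4–B6, B5–B7, B1–B8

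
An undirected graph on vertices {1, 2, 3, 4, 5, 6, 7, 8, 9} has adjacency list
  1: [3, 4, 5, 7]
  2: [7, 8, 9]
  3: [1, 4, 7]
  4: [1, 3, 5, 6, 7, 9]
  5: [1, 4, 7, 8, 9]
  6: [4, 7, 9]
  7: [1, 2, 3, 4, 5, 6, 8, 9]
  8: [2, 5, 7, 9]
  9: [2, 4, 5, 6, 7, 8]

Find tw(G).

3

A width-3 tree decomposition is:
Bags: B1 = {5, 7, 8, 9}  B2 = {4, 5, 7, 9}  B3 = {2, 7, 8, 9}  B4 = {1, 4, 5, 7}  B5 = {4, 6, 7, 9}  B6 = {1, 3, 4, 7}
Tree: B1–B2, B1–B3, B2–B4, B2–B5, B4–B6
The largest bag has 4 vertices, giving width 3; this decomposition certifies tw(G) ≤ 3. For the lower bound, the 4 vertices {2, 7, 8, 9} are pairwise adjacent, and any tree decomposition puts a clique entirely inside one bag — forcing width ≥ 3. Hence tw(G) = 3 exactly.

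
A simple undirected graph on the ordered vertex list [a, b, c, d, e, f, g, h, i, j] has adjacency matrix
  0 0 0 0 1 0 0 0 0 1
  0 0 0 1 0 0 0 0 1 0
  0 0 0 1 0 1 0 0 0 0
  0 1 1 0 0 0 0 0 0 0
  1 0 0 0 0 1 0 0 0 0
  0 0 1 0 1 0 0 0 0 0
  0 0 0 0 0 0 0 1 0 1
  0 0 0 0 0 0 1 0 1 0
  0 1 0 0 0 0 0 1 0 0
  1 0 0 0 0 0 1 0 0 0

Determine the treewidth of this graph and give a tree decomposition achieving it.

Treewidth 2.
One optimal decomposition is:
Bags: B1 = {b, d, i}  B2 = {d, h, i}  B3 = {d, g, h}  B4 = {d, g, j}  B5 = {a, d, j}  B6 = {a, d, e}  B7 = {d, e, f}  B8 = {c, d, f}
Tree: B1–B2, B2–B3, B3–B4, B4–B5, B5–B6, B6–B7, B7–B8

Every bag has size at most 3, so the width is 3 − 1 = 2 and tw(G) ≤ 2. Since d–b–i–h–g–j–a–e–f–c–d is a cycle in G, G is not acyclic. Forests are exactly the graphs of treewidth ≤ 1, so tw(G) ≥ 2. Therefore the treewidth is 2.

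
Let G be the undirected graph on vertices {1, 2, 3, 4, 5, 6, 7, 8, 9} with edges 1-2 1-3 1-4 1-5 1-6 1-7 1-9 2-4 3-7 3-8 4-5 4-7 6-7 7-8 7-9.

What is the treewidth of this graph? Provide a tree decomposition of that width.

Treewidth 2.
One such decomposition:
Bags: B1 = {1, 2, 4}  B2 = {1, 4, 7}  B3 = {1, 3, 7}  B4 = {1, 7, 9}  B5 = {3, 7, 8}  B6 = {1, 4, 5}  B7 = {1, 6, 7}
Tree: B1–B2, B2–B3, B3–B4, B3–B5, B2–B6, B3–B7

Each bag holds 3 vertices, so the decomposition has width 2, which upper-bounds the treewidth. On the other hand G contains the 3-clique {3, 7, 8}. A clique must lie in a single bag of any decomposition, so no decomposition can have width below 2. The upper and lower bounds meet at 2, so that is the treewidth.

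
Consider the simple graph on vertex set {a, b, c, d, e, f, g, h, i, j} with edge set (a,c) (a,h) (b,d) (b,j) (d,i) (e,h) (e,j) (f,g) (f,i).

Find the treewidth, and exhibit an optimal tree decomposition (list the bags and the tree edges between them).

Treewidth 1.
One such decomposition:
Bags: B1 = {a, c}  B2 = {a, h}  B3 = {e, h}  B4 = {e, j}  B5 = {b, j}  B6 = {b, d}  B7 = {d, i}  B8 = {f, i}  B9 = {f, g}
Tree: B1–B2, B2–B3, B3–B4, B4–B5, B5–B6, B6–B7, B7–B8, B8–B9

Each bag holds 2 vertices, so the decomposition has width 1, which upper-bounds the treewidth. G has an edge, so its treewidth is at least 1. Hence tw(G) = 1 exactly.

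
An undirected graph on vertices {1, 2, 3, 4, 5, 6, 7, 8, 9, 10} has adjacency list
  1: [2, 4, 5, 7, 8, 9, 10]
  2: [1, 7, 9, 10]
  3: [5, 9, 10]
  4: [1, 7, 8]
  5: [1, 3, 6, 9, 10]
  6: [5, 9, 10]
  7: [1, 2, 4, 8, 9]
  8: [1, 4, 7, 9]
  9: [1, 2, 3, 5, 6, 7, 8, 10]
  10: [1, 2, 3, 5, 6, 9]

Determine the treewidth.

A width-3 tree decomposition is:
Bags: B1 = {1, 5, 9, 10}  B2 = {1, 2, 9, 10}  B3 = {1, 2, 7, 9}  B4 = {1, 7, 8, 9}  B5 = {1, 4, 7, 8}  B6 = {5, 6, 9, 10}  B7 = {3, 5, 9, 10}
Tree: B1–B2, B2–B3, B3–B4, B4–B5, B1–B6, B1–B7
Every bag has size at most 4, so the width is 4 − 1 = 3 and tw(G) ≤ 3. For the lower bound, the 4 vertices {1, 7, 8, 9} are pairwise adjacent, and any tree decomposition puts a clique entirely inside one bag — forcing width ≥ 3. Therefore the treewidth is 3.

3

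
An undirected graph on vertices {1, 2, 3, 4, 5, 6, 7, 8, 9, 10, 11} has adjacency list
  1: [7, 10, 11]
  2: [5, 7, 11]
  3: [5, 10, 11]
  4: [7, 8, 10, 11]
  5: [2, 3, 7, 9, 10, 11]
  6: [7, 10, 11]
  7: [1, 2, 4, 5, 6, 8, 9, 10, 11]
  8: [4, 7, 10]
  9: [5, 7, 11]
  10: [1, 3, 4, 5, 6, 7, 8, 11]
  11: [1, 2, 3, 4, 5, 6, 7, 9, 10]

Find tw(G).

3

A width-3 tree decomposition is:
Bags: B1 = {4, 7, 10, 11}  B2 = {5, 7, 10, 11}  B3 = {3, 5, 10, 11}  B4 = {2, 5, 7, 11}  B5 = {6, 7, 10, 11}  B6 = {5, 7, 9, 11}  B7 = {1, 7, 10, 11}  B8 = {4, 7, 8, 10}
Tree: B1–B2, B2–B3, B2–B4, B1–B5, B4–B6, B2–B7, B1–B8
The largest bag has 4 vertices, giving width 3; this decomposition certifies tw(G) ≤ 3. Conversely, {3, 5, 10, 11} is a clique of size 4, and the vertices of any clique must share a bag in every tree decomposition; so some bag has ≥ 4 vertices and tw(G) ≥ 3. The upper and lower bounds meet at 3, so that is the treewidth.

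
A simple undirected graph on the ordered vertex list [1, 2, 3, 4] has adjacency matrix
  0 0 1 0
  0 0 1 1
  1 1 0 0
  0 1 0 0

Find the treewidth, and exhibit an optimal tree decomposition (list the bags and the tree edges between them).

Treewidth 1.
Bags: B1 = {2, 4}  B2 = {2, 3}  B3 = {1, 3}
Tree: B1–B2, B2–B3

Each bag holds 2 vertices, so the decomposition has width 1, which upper-bounds the treewidth. Since G has at least one edge (e.g. 4–2), it is not an edgeless graph, so tw(G) ≥ 1. Combining the bounds, tw(G) = 1.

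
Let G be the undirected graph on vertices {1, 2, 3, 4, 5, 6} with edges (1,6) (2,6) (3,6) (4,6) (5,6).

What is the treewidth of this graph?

A width-1 tree decomposition is:
Bags: B1 = {4, 6}  B2 = {3, 6}  B3 = {2, 6}  B4 = {5, 6}  B5 = {1, 6}
Tree: B1–B2, B1–B3, B3–B4, B1–B5
Every bag has size at most 2, so the width is 2 − 1 = 1 and tw(G) ≤ 1. Any graph with an edge has treewidth ≥ 1, and G has the edge 6–4. Therefore the treewidth is 1.

1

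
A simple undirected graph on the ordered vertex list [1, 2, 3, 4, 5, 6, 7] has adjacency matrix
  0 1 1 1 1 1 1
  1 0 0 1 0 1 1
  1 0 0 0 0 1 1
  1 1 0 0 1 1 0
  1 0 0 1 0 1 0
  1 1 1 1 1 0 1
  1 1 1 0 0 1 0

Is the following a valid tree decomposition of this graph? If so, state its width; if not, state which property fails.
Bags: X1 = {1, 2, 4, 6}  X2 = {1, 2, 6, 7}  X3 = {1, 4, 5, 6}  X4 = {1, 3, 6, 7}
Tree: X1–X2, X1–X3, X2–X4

Yes; width 3.

Vertex coverage: the bags together contain {1, 2, 3, 4, 5, 6, 7}, the full vertex set. Edge coverage: each edge of G has both endpoints in at least one bag. Running intersection: for every vertex, the bags containing it form a connected subtree. All three properties hold, so this is a valid tree decomposition of width max|bag| − 1 = 3, and hence tw(G) ≤ 3.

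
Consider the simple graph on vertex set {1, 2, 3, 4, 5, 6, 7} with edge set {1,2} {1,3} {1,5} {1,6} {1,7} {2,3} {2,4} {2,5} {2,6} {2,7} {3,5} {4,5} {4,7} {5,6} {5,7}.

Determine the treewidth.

A width-3 tree decomposition is:
Bags: B1 = {1, 2, 3, 5}  B2 = {1, 2, 5, 6}  B3 = {1, 2, 5, 7}  B4 = {2, 4, 5, 7}
Tree: B1–B2, B1–B3, B3–B4
Each bag holds 4 vertices, so the decomposition has width 3, which upper-bounds the treewidth. On the other hand G contains the 4-clique {1, 2, 3, 5}. A clique must lie in a single bag of any decomposition, so no decomposition can have width below 3. Hence tw(G) = 3 exactly.

3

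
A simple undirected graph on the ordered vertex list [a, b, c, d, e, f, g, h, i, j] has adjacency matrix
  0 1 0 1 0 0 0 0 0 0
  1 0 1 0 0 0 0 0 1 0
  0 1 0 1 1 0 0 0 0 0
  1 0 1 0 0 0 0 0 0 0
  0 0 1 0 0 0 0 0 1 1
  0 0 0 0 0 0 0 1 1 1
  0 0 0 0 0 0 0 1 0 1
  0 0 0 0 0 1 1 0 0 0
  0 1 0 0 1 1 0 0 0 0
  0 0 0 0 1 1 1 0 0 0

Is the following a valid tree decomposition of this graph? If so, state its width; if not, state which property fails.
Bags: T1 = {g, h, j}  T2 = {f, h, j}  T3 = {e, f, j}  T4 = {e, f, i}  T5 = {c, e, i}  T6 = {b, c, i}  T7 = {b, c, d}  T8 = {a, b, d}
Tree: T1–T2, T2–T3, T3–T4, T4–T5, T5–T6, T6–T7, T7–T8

Yes; width 2.

Every vertex of G appears in some bag (union = {a, b, c, d, e, f, g, h, i, j}); every edge is covered by a bag; and for each vertex v the set of bags containing v is connected in the bag tree. The decomposition is therefore valid. The largest bag has 3 vertices, so the width is 2.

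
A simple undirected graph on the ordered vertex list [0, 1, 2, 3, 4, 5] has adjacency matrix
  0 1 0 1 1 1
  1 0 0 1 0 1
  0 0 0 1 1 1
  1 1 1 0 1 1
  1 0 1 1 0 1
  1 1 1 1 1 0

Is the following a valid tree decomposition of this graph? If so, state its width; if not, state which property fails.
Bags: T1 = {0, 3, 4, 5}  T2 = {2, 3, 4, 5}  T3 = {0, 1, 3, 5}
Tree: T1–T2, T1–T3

Yes; width 3.

Vertex coverage: the bags together contain {0, 1, 2, 3, 4, 5}, the full vertex set. Edge coverage: each edge of G has both endpoints in at least one bag. Running intersection: for every vertex, the bags containing it form a connected subtree. All three properties hold, so this is a valid tree decomposition of width max|bag| − 1 = 3, and hence tw(G) ≤ 3.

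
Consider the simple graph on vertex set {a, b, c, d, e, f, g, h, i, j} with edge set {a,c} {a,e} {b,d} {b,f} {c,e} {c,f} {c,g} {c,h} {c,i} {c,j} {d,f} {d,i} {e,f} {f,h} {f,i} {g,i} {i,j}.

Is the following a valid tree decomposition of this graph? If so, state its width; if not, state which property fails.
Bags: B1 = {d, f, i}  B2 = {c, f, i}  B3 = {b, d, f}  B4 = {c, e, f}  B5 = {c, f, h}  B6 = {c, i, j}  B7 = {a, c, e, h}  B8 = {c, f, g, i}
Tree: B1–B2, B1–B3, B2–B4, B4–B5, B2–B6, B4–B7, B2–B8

A tree decomposition must satisfy three properties: every vertex lies in some bag; for every edge, both endpoints lie together in some bag; and for every vertex, the bags containing it form a connected subtree. Here bags containing vertex h are not connected in the tree, so the decomposition is invalid.

No — bags containing vertex h are not connected in the tree.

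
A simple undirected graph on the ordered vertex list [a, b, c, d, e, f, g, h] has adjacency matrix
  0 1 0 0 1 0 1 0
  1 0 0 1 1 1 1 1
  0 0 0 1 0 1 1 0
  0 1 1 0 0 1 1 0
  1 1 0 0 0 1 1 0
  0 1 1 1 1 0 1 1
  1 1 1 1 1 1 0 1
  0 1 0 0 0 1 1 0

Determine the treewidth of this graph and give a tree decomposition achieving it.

Treewidth 3.
One such decomposition:
Bags: B1 = {b, e, f, g}  B2 = {b, d, f, g}  B3 = {c, d, f, g}  B4 = {a, b, e, g}  B5 = {b, f, g, h}
Tree: B1–B2, B2–B3, B1–B4, B1–B5

The largest bag has 4 vertices, giving width 3; this decomposition certifies tw(G) ≤ 3. For the lower bound, the 4 vertices {a, b, e, g} are pairwise adjacent, and any tree decomposition puts a clique entirely inside one bag — forcing width ≥ 3. The upper and lower bounds meet at 3, so that is the treewidth.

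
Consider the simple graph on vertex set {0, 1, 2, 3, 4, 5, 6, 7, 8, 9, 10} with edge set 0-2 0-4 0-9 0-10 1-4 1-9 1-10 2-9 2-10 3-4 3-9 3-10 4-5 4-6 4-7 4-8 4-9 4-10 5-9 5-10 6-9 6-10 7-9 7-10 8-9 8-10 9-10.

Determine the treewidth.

A width-3 tree decomposition is:
Bags: B1 = {4, 7, 9, 10}  B2 = {4, 8, 9, 10}  B3 = {0, 4, 9, 10}  B4 = {3, 4, 9, 10}  B5 = {0, 2, 9, 10}  B6 = {1, 4, 9, 10}  B7 = {4, 5, 9, 10}  B8 = {4, 6, 9, 10}
Tree: B1–B2, B2–B3, B2–B4, B3–B5, B3–B6, B2–B7, B4–B8
The largest bag has 4 vertices, giving width 3; this decomposition certifies tw(G) ≤ 3. For the lower bound, the 4 vertices {0, 2, 9, 10} are pairwise adjacent, and any tree decomposition puts a clique entirely inside one bag — forcing width ≥ 3. Therefore the treewidth is 3.

3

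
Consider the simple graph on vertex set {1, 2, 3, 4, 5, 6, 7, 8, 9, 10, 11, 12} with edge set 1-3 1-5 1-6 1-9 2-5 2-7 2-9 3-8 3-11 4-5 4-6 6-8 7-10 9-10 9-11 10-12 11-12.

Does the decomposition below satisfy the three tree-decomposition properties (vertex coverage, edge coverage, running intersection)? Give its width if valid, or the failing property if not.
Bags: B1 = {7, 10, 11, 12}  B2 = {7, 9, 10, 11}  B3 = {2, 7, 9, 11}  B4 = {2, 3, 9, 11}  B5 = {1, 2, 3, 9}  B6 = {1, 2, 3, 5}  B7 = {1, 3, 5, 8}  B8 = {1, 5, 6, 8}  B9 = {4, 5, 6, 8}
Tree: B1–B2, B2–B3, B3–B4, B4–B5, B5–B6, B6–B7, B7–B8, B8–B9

Checking the three conditions: (i) the bags cover all of {1, 2, 3, 4, 5, 6, 7, 8, 9, 10, 11, 12}; (ii) for each edge, some bag contains both endpoints; (iii) the bags containing any fixed vertex form a subtree. All hold, so the decomposition is valid with width 4 − 1 = 3.

Yes; width 3.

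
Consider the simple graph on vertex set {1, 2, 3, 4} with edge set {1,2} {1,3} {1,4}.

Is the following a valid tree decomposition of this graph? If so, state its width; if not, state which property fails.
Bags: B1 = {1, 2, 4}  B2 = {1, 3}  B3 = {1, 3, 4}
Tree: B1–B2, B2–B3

No — bags containing vertex 4 are not connected in the tree.

A tree decomposition must satisfy three properties: every vertex lies in some bag; for every edge, both endpoints lie together in some bag; and for every vertex, the bags containing it form a connected subtree. Here bags containing vertex 4 are not connected in the tree, so the decomposition is invalid.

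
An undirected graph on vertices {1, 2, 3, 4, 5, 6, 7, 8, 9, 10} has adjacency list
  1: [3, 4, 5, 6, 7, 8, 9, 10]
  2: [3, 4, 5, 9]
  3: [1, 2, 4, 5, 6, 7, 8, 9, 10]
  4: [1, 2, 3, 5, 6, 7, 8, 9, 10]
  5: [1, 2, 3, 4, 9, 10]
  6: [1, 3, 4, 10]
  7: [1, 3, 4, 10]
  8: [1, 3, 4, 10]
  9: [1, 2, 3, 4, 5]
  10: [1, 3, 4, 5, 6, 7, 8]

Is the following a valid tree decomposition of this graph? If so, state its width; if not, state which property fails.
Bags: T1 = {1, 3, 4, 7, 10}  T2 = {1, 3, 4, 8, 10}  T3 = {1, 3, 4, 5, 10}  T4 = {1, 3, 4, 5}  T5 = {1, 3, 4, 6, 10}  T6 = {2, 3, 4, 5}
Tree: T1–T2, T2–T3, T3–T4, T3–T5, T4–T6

No — vertex 9 appears in no bag.

A tree decomposition must satisfy three properties: every vertex lies in some bag; for every edge, both endpoints lie together in some bag; and for every vertex, the bags containing it form a connected subtree. Here vertex 9 appears in no bag, so the decomposition is invalid.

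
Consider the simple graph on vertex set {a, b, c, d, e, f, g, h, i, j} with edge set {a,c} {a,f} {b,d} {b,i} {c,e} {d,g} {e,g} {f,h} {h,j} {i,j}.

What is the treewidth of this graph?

2

A width-2 tree decomposition is:
Bags: B1 = {b, d, g}  B2 = {b, g, i}  B3 = {g, i, j}  B4 = {g, h, j}  B5 = {f, g, h}  B6 = {a, f, g}  B7 = {a, c, g}  B8 = {c, e, g}
Tree: B1–B2, B2–B3, B3–B4, B4–B5, B5–B6, B6–B7, B7–B8
Every bag has size at most 3, so the width is 3 − 1 = 2 and tw(G) ≤ 2. Since g–d–b–i–j–h–f–a–c–e–g is a cycle in G, G is not acyclic. Forests are exactly the graphs of treewidth ≤ 1, so tw(G) ≥ 2. Combining the bounds, tw(G) = 2.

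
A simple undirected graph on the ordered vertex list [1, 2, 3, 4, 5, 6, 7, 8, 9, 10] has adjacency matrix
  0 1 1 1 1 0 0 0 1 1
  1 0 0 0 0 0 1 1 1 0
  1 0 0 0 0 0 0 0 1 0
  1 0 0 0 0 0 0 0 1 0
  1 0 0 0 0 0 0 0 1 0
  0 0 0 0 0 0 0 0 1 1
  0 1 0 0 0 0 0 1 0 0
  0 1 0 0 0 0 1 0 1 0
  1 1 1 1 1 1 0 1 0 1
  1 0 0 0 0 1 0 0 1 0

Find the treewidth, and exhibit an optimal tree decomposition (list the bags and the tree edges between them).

Each bag holds 3 vertices, so the decomposition has width 2, which upper-bounds the treewidth. For the lower bound, the 3 vertices {2, 8, 9} are pairwise adjacent, and any tree decomposition puts a clique entirely inside one bag — forcing width ≥ 2. The upper and lower bounds meet at 2, so that is the treewidth.

Treewidth 2.
One optimal decomposition is:
Bags: B1 = {1, 9, 10}  B2 = {1, 2, 9}  B3 = {1, 4, 9}  B4 = {2, 8, 9}  B5 = {1, 3, 9}  B6 = {6, 9, 10}  B7 = {1, 5, 9}  B8 = {2, 7, 8}
Tree: B1–B2, B2–B3, B2–B4, B3–B5, B1–B6, B2–B7, B4–B8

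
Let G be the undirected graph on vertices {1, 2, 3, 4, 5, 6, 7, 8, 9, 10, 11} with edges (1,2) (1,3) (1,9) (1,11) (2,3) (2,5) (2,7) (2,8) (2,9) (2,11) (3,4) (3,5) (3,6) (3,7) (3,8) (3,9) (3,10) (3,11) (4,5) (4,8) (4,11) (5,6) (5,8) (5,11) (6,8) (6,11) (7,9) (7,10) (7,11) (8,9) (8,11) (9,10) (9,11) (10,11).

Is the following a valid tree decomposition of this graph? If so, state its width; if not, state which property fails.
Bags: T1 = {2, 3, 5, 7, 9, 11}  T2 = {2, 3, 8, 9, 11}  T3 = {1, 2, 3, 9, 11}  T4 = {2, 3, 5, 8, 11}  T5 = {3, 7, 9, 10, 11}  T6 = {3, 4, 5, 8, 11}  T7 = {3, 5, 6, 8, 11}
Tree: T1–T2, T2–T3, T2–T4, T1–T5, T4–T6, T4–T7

No — bags containing vertex 5 are not connected in the tree.

A tree decomposition must satisfy three properties: every vertex lies in some bag; for every edge, both endpoints lie together in some bag; and for every vertex, the bags containing it form a connected subtree. Here bags containing vertex 5 are not connected in the tree, so the decomposition is invalid.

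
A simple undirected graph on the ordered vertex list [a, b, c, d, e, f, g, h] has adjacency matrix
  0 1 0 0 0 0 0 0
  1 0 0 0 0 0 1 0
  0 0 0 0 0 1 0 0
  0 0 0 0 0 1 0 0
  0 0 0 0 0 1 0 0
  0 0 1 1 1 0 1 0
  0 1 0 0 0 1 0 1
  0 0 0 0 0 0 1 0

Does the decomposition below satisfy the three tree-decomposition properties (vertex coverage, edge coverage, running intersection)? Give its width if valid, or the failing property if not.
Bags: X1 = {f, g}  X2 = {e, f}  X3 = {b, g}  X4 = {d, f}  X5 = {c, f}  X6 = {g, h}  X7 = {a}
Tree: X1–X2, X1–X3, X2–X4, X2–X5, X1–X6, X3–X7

No — edge (b,a) lies in no bag.

A tree decomposition must satisfy three properties: every vertex lies in some bag; for every edge, both endpoints lie together in some bag; and for every vertex, the bags containing it form a connected subtree. Here edge (b,a) lies in no bag, so the decomposition is invalid.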